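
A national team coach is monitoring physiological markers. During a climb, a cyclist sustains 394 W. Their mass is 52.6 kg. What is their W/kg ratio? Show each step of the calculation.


Power-to-weight = 394 W / 52.6 kg
= 7.49 W/kg

7.49 W/kg


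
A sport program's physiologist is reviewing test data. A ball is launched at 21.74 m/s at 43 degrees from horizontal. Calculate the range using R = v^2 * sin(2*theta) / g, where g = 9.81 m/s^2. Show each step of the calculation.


sin(2 * 43) = sin(86) = 0.997564
v^2 = 21.74^2 = 472.6276
R = 472.6276 * 0.997564 / 9.81
= 48.061 m

48.061 m


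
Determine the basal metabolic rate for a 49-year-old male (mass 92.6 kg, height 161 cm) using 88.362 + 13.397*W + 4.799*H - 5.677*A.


BMR = 88.362 + 13.397*92.6 + 4.799*161 - 5.677*49
= 1823.39 kcal/day

1823.39 kcal/day


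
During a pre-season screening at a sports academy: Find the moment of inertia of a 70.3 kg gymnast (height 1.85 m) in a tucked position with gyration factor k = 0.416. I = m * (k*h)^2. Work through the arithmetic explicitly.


Radius of gyration = 0.416 * 1.85 = 0.7696 m
I = 70.3 * 0.7696^2
= 70.3 * 0.592284
= 41.638 kg*m^2

41.638 kg*m^2


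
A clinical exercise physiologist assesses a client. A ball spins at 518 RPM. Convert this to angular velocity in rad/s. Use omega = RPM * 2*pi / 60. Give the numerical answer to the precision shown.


omega = 518 * 2 * pi / 60
= 518 * 6.28318531 / 60
= 3254.69 / 60
= 54.245 rad/s

54.245 rad/s


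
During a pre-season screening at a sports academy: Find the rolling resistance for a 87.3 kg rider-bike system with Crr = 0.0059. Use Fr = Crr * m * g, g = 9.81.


m * g = 87.3 * 9.81 = 856.413 N
Fr = 0.0059 * 856.413 = 5.053 N

5.053 N


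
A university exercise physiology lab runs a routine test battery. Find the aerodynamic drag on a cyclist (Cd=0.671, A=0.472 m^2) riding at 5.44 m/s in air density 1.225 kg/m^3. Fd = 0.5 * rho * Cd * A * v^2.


Fd = 0.5 * 1.225 * 0.671 * 0.472 * 5.44^2
= 0.5 * 1.225 * 0.671 * 0.472 * 29.5936
= 5.741 N

5.741 N


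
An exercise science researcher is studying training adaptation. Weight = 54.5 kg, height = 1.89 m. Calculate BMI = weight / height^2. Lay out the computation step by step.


height^2 = 1.89^2 = 3.5721
BMI = 54.5 / 3.5721 = 15.26 kg/m^2

15.26 kg/m^2


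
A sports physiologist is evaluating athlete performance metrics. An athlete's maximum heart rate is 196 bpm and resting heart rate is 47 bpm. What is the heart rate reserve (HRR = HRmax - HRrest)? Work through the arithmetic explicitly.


HRR = HRmax - HRrest
= 196 - 47
= 149 bpm

149 bpm


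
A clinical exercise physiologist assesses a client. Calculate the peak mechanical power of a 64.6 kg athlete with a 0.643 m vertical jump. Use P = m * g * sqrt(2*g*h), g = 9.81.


First, sqrt(2gh) = sqrt(2 * 9.81 * 0.643)
= sqrt(12.61566) = 3.551853 m/s
Power = 64.6 * 9.81 * 3.551853 = 2250.9 W

2250.9 W


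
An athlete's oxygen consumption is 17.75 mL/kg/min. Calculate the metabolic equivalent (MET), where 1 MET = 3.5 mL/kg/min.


MET = VO2 / 3.5
= 17.75 / 3.5
= 5.07 METs

5.07 METs


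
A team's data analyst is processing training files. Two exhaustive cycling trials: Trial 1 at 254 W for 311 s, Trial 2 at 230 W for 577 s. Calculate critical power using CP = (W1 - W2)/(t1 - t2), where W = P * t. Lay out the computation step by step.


W1 = 254 * 311 = 78994 J
W2 = 230 * 577 = 132710 J
CP = (78994 - 132710) / (311 - 577)
= -53716 / -266
= 201.94 W

201.94 W


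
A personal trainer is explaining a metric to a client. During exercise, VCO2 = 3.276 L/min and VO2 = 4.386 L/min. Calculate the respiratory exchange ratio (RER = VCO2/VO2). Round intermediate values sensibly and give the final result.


RER = VCO2 / VO2
= 3.276 / 4.386
= 0.7469

0.7469


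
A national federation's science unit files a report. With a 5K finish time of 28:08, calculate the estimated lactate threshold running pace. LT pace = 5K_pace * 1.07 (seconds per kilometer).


Race duration = 1688 s for 5 km
Average pace = 1688 / 5 = 337.6 s/km
LT pace = 337.6 * 1.07
= 361.23 s/km

361.23 s/km


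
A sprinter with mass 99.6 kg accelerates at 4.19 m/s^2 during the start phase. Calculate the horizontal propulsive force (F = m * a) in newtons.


F = m * a
= 99.6 * 4.19
= 417.32 N

417.32 N


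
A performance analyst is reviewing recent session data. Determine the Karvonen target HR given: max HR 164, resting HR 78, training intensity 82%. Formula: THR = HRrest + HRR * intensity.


HRR = HRmax - HRrest = 164 - 78 = 86
THR = 78 + 86 * 0.82
= 148.52 bpm

148.52 bpm


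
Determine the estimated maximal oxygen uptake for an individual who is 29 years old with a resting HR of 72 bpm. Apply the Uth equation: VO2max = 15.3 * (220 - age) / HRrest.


HRmax = 220 - 29 = 191
VO2max = 15.3 * (191 / 72)
= 15.3 * 2.6528
= 40.59 mL/kg/min

40.59 mL/kg/min


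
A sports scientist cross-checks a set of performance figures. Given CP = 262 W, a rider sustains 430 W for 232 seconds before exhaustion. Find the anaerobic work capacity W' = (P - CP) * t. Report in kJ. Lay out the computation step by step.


Excess power = 430 - 262 = 168 W
Work above CP = 168 * 232 = 38976 J
W' = 38.976 kJ

38.976 kJ


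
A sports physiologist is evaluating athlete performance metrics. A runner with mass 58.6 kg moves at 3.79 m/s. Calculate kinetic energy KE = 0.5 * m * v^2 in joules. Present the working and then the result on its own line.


v^2 = 3.79^2 = 14.3641
KE = 0.5 * 58.6 * 14.3641
= 420.87 J

420.87 J


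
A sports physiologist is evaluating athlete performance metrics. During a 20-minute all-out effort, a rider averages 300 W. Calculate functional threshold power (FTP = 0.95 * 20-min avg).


FTP = 0.95 * 300
= 285.0 W

285.0 W


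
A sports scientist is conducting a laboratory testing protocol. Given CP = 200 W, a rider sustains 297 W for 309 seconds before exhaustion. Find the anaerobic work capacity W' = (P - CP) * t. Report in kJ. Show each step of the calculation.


Excess power = 297 - 200 = 97 W
Work above CP = 97 * 309 = 29973 J
W' = 29.973 kJ

29.973 kJ


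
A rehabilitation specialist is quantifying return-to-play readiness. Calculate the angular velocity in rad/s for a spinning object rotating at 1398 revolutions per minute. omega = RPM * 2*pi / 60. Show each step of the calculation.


omega = RPM * 2*pi / 60
= 1398 * 6.28318531 / 60
= 146.398 rad/s

146.398 rad/s


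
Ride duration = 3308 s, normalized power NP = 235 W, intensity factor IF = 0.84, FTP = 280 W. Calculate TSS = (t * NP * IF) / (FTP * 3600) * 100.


Numerator = 3308 * 235 * 0.84 = 652999.2
Denominator = 280 * 3600 = 1008000
TSS = 652999.2 / 1008000 * 100
= 64.78

64.78 TSS


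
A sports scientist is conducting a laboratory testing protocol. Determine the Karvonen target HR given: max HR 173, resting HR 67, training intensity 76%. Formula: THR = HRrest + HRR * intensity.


HRR = HRmax - HRrest = 173 - 67 = 106
THR = 67 + 106 * 0.76
= 147.56 bpm

147.56 bpm


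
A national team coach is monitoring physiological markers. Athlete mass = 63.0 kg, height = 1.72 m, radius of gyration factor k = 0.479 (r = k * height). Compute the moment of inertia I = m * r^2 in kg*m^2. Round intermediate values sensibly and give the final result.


r = k * height = 0.479 * 1.72 = 0.82388 m
r^2 = 0.82388^2 = 0.678778
I = 63.0 * 0.678778 = 42.763 kg*m^2

42.763 kg*m^2


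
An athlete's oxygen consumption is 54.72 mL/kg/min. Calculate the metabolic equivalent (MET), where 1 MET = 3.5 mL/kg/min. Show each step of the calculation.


MET = VO2 / 3.5
= 54.72 / 3.5
= 15.63 METs

15.63 METs


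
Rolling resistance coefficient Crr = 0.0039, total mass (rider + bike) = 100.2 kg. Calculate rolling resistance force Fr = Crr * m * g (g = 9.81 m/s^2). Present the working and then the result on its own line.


Fr = Crr * m * g
= 0.0039 * 100.2 * 9.81
= 3.834 N

3.834 N


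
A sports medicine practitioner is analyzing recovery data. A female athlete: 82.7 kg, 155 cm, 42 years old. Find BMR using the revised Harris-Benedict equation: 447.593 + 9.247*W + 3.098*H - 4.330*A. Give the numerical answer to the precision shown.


Intercept = 447.593
Weight contribution = 9.247 * 82.7 = 764.7269
Height contribution = 3.098 * 155 = 480.19
Age contribution = 4.33 * 42 = 181.86
BMR = 447.593 + 764.7269 + 480.19 - 181.86
= 1510.65 kcal/day

1510.65 kcal/day


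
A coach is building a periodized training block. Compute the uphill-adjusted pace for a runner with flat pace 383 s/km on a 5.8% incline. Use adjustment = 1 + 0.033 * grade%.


Adjustment factor = 1 + 0.033 * 5.8 = 1.1914
Grade-adjusted pace = 383 * 1.1914 = 456.31 s/km

456.31 s/km


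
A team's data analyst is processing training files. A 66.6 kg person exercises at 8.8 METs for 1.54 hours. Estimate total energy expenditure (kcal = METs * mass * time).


Energy = METs * mass(kg) * time(h)
= 8.8 * 66.6 * 1.54
= 902.56 kcal

902.56 kcal


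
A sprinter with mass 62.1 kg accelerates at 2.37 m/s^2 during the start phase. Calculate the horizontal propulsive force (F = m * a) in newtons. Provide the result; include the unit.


F = m * a
= 62.1 * 2.37
= 147.18 N

147.18 N


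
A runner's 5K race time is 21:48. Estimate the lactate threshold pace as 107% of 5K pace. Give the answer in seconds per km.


Total race time = 21*60 + 48 = 1308 seconds
5K pace = 1308 / 5 = 261.6 sec/km
LT pace = 261.6 * 1.07 = 279.91 sec/km

279.91 s/km


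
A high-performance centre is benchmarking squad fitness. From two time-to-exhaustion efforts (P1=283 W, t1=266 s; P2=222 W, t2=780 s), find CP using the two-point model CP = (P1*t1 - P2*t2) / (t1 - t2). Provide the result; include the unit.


Work in trial 1 = 75278 J
Work in trial 2 = 173160 J
Delta work = -97882 J
Delta time = -514 s
CP = -97882 / -514 = 190.43 W

190.43 W


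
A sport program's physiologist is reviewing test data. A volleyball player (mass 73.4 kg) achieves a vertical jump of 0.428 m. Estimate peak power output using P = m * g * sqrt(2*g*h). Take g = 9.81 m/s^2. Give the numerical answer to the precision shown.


2 * g * h = 2 * 9.81 * 0.428 = 8.39736
sqrt(8.39736) = 2.89782 m/s
P = 73.4 * 9.81 * 2.89782 = 2086.59 W

2086.59 W


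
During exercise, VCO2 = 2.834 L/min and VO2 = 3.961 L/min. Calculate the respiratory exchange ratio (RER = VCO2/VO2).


RER = VCO2 / VO2
= 2.834 / 3.961
= 0.7155

0.7155


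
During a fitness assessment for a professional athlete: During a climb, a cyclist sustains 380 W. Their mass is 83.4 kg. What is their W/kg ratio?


Power-to-weight = 380 W / 83.4 kg
= 4.556 W/kg

4.556 W/kg


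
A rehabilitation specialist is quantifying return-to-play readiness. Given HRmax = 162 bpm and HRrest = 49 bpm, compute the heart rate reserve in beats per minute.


Heart rate reserve = maximum HR minus resting HR
HRR = 162 - 49 = 113 bpm

113 bpm


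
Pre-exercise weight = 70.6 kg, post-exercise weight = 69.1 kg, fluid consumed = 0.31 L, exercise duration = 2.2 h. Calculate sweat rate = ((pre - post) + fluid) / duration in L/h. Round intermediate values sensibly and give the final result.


Weight loss = 70.6 - 69.1 = 1.5 kg (approx L)
Total sweat = 1.5 + 0.31 = 1.81 L
Sweat rate = 1.81 / 2.2 = 0.823 L/h

0.823 L/h


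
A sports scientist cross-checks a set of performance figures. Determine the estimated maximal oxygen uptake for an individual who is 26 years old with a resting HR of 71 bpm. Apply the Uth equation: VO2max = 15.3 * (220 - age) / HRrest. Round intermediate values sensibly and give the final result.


HRmax = 220 - 26 = 194
VO2max = 15.3 * (194 / 71)
= 15.3 * 2.7324
= 41.81 mL/kg/min

41.81 mL/kg/min


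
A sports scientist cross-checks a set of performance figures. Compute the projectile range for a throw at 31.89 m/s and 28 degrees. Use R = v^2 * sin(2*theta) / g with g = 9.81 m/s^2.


Two times the angle = 56 degrees
sin(56) = 0.829038
R = 1016.9721 * 0.829038 / 9.81 = 85.944 m

85.944 m


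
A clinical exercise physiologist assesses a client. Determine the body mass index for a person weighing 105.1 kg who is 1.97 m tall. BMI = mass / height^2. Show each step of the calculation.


BMI = mass / height^2
= 105.1 / 1.97^2
= 105.1 / 3.8809
= 27.08 kg/m^2

27.08 kg/m^2


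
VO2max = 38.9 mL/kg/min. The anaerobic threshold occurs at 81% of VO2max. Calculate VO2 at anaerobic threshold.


AT fraction = 81 / 100 = 0.81
AT VO2 = 38.9 * 0.81
= 31.51 mL/kg/min

31.51 mL/kg/min


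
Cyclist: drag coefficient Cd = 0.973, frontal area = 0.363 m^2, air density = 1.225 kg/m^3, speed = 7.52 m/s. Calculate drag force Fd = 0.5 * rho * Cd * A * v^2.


v^2 = 7.52^2 = 56.5504
Fd = 0.5 * 1.225 * 0.973 * 0.363 * 56.5504
= 12.234 N

12.234 N


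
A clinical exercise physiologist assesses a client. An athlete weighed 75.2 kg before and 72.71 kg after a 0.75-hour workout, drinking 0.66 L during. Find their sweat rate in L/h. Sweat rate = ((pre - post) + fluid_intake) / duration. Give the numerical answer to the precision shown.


Body mass change = 2.49 kg
Total sweat loss = 2.49 + 0.66 = 3.15 L
Rate = 3.15 / 0.75 = 4.2 L/h

4.2 L/h


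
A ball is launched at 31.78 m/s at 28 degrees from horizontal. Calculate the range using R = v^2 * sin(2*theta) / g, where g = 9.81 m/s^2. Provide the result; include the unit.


sin(2 * 28) = sin(56) = 0.829038
v^2 = 31.78^2 = 1009.9684
R = 1009.9684 * 0.829038 / 9.81
= 85.352 m

85.352 m


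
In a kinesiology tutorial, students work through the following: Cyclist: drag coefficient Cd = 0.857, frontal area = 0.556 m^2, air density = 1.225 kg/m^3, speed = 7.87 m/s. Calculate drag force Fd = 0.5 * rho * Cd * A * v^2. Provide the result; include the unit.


v^2 = 7.87^2 = 61.9369
Fd = 0.5 * 1.225 * 0.857 * 0.556 * 61.9369
= 18.076 N

18.076 N


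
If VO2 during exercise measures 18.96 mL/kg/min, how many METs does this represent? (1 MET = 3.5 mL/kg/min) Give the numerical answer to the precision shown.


METs = VO2 / 3.5 = 18.96 / 3.5 = 5.42

5.42 METs


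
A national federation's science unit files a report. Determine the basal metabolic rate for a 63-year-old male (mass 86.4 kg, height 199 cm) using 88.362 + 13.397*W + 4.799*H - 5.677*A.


BMR = 88.362 + 13.397*86.4 + 4.799*199 - 5.677*63
= 1843.21 kcal/day

1843.21 kcal/day


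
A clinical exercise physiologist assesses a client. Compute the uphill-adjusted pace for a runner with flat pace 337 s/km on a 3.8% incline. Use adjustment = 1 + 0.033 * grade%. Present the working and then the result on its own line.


Adjustment factor = 1 + 0.033 * 3.8 = 1.1254
Grade-adjusted pace = 337 * 1.1254 = 379.26 s/km

379.26 s/km


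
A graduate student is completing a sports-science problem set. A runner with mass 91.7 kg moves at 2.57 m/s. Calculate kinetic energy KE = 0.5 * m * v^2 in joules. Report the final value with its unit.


v^2 = 2.57^2 = 6.6049
KE = 0.5 * 91.7 * 6.6049
= 302.83 J

302.83 J


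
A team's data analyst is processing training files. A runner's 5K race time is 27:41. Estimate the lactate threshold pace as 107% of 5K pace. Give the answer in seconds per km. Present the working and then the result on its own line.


Total race time = 27*60 + 41 = 1661 seconds
5K pace = 1661 / 5 = 332.2 sec/km
LT pace = 332.2 * 1.07 = 355.45 sec/km

355.45 s/km


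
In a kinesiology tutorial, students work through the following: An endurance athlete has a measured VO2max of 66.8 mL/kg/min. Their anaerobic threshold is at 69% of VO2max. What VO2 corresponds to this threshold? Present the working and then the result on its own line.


Anaerobic threshold VO2 = VO2max * 69%
= 66.8 * 0.69
= 46.09 mL/kg/min

46.09 mL/kg/min


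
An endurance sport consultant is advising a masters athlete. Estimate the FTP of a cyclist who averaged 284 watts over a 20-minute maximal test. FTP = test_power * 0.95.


FTP = 284 * 0.95 = 269.8 W

269.8 W


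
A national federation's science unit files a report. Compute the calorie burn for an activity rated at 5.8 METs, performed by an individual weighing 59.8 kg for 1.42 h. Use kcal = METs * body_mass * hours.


Product of METs and mass = 5.8 * 59.8 = 346.84
Total kcal = 346.84 * 1.42 = 492.51 kcal

492.51 kcal


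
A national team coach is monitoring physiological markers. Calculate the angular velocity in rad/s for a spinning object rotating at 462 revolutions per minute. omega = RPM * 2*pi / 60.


omega = RPM * 2*pi / 60
= 462 * 6.28318531 / 60
= 48.381 rad/s

48.381 rad/s


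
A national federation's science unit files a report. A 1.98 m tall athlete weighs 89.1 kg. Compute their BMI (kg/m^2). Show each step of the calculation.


height^2 = 3.9204 m^2
BMI = 89.1 / 3.9204 = 22.73 kg/m^2

22.73 kg/m^2


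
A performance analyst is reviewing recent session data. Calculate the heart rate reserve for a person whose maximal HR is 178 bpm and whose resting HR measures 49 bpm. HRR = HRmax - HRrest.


HRmax = 178 bpm
HRrest = 49 bpm
HRR = 178 - 49 = 129 bpm

129 bpm


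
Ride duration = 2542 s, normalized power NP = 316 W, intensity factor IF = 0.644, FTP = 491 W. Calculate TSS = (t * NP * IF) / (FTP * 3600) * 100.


Numerator = 2542 * 316 * 0.644 = 517307.168
Denominator = 491 * 3600 = 1767600
TSS = 517307.168 / 1767600 * 100
= 29.27

29.27 TSS


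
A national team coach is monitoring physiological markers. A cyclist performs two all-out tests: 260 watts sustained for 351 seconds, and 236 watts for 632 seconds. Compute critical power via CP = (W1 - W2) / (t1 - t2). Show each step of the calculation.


W1 = P1 * t1 = 260 * 351 = 91260 J
W2 = P2 * t2 = 236 * 632 = 149152 J
CP = (91260 - 149152) / (351 - 632)
= 206.02 W

206.02 W


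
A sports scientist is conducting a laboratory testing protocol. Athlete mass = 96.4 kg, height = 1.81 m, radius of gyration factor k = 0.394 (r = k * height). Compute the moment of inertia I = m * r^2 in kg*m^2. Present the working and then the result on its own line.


r = k * height = 0.394 * 1.81 = 0.71314 m
r^2 = 0.71314^2 = 0.508569
I = 96.4 * 0.508569 = 49.026 kg*m^2

49.026 kg*m^2


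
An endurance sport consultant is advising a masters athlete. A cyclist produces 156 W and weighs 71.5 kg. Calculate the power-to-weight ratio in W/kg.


P/W = power / mass
= 156 / 71.5
= 2.182 W/kg

2.182 W/kg


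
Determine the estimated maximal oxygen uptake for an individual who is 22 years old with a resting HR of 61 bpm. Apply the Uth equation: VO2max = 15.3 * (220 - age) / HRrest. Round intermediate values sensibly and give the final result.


HRmax = 220 - 22 = 198
VO2max = 15.3 * (198 / 61)
= 15.3 * 3.2459
= 49.66 mL/kg/min

49.66 mL/kg/min


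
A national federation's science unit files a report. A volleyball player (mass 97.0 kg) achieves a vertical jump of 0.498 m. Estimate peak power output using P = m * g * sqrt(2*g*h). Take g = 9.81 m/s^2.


2 * g * h = 2 * 9.81 * 0.498 = 9.77076
sqrt(9.77076) = 3.125821 m/s
P = 97.0 * 9.81 * 3.125821 = 2974.44 W

2974.44 W


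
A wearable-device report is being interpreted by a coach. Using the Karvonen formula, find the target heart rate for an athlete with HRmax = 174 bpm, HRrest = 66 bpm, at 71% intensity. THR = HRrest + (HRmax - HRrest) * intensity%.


HRR = 174 - 66 = 108
THR = 66 + 108 * 0.71
= 66 + 76.68
= 142.68 bpm

142.68 bpm


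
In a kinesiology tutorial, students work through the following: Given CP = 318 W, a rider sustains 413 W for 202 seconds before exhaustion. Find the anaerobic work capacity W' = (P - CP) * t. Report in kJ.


Excess power = 413 - 318 = 95 W
Work above CP = 95 * 202 = 19190 J
W' = 19.19 kJ

19.19 kJ


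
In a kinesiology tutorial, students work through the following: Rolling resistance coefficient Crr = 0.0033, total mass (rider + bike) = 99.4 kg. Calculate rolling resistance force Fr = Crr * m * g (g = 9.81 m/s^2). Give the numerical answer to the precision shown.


Fr = Crr * m * g
= 0.0033 * 99.4 * 9.81
= 3.218 N

3.218 N


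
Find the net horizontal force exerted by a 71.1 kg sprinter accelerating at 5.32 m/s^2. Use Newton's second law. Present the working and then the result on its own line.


Newton's second law: F = m * a
F = 71.1 * 5.32 = 378.25 N

378.25 N


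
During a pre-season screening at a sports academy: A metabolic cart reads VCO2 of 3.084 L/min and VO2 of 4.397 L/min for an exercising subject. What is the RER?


RER = VCO2 / VO2 = 3.084 / 4.397 = 0.7014

0.7014


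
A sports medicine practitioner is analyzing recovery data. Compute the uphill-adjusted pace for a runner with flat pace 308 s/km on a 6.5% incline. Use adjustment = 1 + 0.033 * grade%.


Adjustment factor = 1 + 0.033 * 6.5 = 1.2145
Grade-adjusted pace = 308 * 1.2145 = 374.07 s/km

374.07 s/km


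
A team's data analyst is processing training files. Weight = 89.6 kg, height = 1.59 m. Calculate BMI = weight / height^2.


height^2 = 1.59^2 = 2.5281
BMI = 89.6 / 2.5281 = 35.44 kg/m^2

35.44 kg/m^2


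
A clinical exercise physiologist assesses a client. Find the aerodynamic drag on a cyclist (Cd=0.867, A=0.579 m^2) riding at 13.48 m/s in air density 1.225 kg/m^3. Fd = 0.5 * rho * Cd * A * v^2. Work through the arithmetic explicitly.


Fd = 0.5 * 1.225 * 0.867 * 0.579 * 13.48^2
= 0.5 * 1.225 * 0.867 * 0.579 * 181.7104
= 55.871 N

55.871 N


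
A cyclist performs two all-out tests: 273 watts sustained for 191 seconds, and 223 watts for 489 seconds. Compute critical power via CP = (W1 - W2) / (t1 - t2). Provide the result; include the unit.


W1 = P1 * t1 = 273 * 191 = 52143 J
W2 = P2 * t2 = 223 * 489 = 109047 J
CP = (52143 - 109047) / (191 - 489)
= 190.95 W

190.95 W


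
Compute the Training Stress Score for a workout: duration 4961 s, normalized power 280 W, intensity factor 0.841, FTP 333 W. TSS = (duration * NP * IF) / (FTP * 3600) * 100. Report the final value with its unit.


Product = 4961 * 280 * 0.841 = 1168216.28
Base = 333 * 3600 = 1198800
TSS = 1168216.28 / 1198800 * 100 = 97.45

97.45 TSS


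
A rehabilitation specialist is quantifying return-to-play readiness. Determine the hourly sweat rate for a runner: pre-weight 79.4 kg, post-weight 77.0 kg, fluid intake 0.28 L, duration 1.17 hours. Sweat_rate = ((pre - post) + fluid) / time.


Mass lost = 79.4 - 77.0 = 2.4 kg
Add fluid consumed: 2.4 + 0.28 = 2.68 L total sweat
Sweat rate = 2.68 / 1.17 = 2.291 L/h

2.291 L/h


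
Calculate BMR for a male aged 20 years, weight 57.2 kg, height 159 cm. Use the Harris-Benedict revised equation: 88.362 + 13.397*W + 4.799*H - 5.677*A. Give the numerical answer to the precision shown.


Substituting values:
W term = 13.397 * 57.2 = 766.3084
H term = 4.799 * 159 = 763.041
A term = 5.677 * 20 = 113.54
BMR = 1504.17 kcal/day

1504.17 kcal/day


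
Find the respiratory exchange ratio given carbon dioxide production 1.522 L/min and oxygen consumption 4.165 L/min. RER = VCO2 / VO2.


VCO2 = 1.522 L/min
VO2 = 4.165 L/min
RER = 1.522 / 4.165 = 0.3654

0.3654


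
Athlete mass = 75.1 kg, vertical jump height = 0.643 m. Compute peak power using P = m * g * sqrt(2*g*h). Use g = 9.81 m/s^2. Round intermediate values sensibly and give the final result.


sqrt(2 * 9.81 * 0.643) = sqrt(12.61566) = 3.551853 m/s
P = 75.1 * 9.81 * 3.551853
= 2616.76 W

2616.76 W


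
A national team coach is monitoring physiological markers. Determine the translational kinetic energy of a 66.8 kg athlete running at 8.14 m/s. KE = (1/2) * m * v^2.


KE = 0.5 * m * v^2
= 0.5 * 66.8 * 8.14^2
= 0.5 * 66.8 * 66.2596
= 2213.07 J

2213.07 J


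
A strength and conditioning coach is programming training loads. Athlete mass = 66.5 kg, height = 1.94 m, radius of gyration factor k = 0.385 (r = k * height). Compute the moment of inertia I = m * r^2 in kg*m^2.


r = k * height = 0.385 * 1.94 = 0.7469 m
r^2 = 0.7469^2 = 0.55786
I = 66.5 * 0.55786 = 37.098 kg*m^2

37.098 kg*m^2


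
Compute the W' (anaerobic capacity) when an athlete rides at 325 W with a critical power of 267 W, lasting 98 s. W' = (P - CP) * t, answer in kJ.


Above-CP power = 58 W
Duration = 98 s
W' = 58 * 98 = 5684 J
Convert: 5684 / 1000 = 5.684 kJ

5.684 kJ


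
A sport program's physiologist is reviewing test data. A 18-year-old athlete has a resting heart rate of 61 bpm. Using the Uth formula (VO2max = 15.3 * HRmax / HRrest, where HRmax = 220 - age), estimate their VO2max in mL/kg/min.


HRmax = 220 - 18 = 202 bpm
Ratio = HRmax / HRrest = 202 / 61 = 3.3115
VO2max = 15.3 * 3.3115 = 50.67 mL/kg/min

50.67 mL/kg/min


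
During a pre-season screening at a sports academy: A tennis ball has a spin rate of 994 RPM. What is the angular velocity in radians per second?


Convert RPM to rad/s: multiply by 2*pi and divide by 60
omega = 994 * 2 * pi / 60
= 104.091 rad/s

104.091 rad/s


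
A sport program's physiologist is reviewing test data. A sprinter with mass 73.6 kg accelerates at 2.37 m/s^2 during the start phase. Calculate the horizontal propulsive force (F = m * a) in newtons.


F = m * a
= 73.6 * 2.37
= 174.43 N

174.43 N


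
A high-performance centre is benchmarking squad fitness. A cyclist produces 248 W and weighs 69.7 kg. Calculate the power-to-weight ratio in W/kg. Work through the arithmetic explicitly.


P/W = power / mass
= 248 / 69.7
= 3.558 W/kg

3.558 W/kg


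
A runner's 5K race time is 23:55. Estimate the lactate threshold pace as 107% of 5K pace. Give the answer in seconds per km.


Total race time = 23*60 + 55 = 1435 seconds
5K pace = 1435 / 5 = 287.0 sec/km
LT pace = 287.0 * 1.07 = 307.09 sec/km

307.09 s/km


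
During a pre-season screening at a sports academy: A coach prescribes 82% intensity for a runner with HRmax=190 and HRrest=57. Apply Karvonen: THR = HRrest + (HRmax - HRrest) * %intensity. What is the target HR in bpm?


Heart rate reserve = 190 - 57 = 133
Intensity fraction = 82 / 100 = 0.82
THR = 57 + 133 * 0.82 = 166.06 bpm

166.06 bpm


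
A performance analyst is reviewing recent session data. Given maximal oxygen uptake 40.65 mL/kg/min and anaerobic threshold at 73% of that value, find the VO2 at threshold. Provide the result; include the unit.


Percentage as decimal = 0.73
VO2 at AT = 40.65 * 0.73 = 29.67 mL/kg/min

29.67 mL/kg/min


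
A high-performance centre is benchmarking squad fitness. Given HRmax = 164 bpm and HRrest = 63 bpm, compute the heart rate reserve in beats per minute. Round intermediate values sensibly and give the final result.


Heart rate reserve = maximum HR minus resting HR
HRR = 164 - 63 = 101 bpm

101 bpm


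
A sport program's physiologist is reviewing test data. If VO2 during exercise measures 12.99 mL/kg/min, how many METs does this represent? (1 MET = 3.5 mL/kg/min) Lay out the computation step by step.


METs = VO2 / 3.5 = 12.99 / 3.5 = 3.71

3.71 METs


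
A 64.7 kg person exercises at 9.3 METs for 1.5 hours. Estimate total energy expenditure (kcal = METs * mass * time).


Energy = METs * mass(kg) * time(h)
= 9.3 * 64.7 * 1.5
= 902.57 kcal

902.57 kcal


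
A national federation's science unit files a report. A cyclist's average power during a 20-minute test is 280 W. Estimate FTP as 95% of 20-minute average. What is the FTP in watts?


FTP = 20-min power * 0.95
= 280 * 0.95
= 266.0 W

266.0 W


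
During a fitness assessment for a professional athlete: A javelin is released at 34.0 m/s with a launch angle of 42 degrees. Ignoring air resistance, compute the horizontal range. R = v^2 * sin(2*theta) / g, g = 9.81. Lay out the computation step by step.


Launch speed squared = 1156.0
sin(2 * 42 deg) = 0.994522
Range = 1156.0 * 0.994522 / 9.81
= 117.193 m

117.193 m


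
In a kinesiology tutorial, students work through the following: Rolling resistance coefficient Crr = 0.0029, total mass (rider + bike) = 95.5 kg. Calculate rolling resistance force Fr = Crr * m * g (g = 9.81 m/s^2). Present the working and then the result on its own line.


Fr = Crr * m * g
= 0.0029 * 95.5 * 9.81
= 2.717 N

2.717 N


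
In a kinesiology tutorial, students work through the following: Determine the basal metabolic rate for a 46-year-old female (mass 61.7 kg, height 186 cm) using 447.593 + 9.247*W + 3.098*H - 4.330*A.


BMR = 447.593 + 9.247*61.7 + 3.098*186 - 4.330*46
= 1395.18 kcal/day

1395.18 kcal/day


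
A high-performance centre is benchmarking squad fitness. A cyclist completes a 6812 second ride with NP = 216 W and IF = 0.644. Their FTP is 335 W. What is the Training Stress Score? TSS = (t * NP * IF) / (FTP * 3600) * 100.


t * NP * IF = 6812 * 216 * 0.644 = 947576.448
FTP * 3600 = 1206000
TSS = (947576.448 / 1206000) * 100 = 78.57

78.57 TSS


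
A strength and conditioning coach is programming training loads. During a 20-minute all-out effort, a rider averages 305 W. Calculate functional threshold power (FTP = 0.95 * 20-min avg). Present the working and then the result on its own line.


FTP = 0.95 * 305
= 289.75 W

289.75 W


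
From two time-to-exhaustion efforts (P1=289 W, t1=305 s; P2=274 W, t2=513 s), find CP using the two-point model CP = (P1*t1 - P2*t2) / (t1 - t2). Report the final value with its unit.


Work in trial 1 = 88145 J
Work in trial 2 = 140562 J
Delta work = -52417 J
Delta time = -208 s
CP = -52417 / -208 = 252.0 W

252.0 W


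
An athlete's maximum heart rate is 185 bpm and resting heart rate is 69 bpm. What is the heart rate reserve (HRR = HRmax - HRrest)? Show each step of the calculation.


HRR = HRmax - HRrest
= 185 - 69
= 116 bpm

116 bpm


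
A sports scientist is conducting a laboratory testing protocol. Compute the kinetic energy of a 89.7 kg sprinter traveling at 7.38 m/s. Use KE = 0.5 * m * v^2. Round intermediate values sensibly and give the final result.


Velocity squared = 54.4644
KE = 0.5 * 89.7 * 54.4644 = 2442.73 J

2442.73 J


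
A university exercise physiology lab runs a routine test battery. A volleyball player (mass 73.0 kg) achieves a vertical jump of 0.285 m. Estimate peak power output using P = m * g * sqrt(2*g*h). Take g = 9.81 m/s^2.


2 * g * h = 2 * 9.81 * 0.285 = 5.5917
sqrt(5.5917) = 2.364678 m/s
P = 73.0 * 9.81 * 2.364678 = 1693.42 W

1693.42 W


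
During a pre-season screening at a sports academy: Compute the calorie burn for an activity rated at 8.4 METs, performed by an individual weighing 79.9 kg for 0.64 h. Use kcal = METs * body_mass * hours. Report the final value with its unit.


Product of METs and mass = 8.4 * 79.9 = 671.16
Total kcal = 671.16 * 0.64 = 429.54 kcal

429.54 kcal


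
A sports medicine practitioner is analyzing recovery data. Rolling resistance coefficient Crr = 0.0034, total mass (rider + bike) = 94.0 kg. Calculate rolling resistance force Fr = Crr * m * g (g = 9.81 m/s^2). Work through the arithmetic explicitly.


Fr = Crr * m * g
= 0.0034 * 94.0 * 9.81
= 3.135 N

3.135 N


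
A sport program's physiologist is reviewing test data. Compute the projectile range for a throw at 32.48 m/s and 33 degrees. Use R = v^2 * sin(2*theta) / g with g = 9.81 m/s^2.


Two times the angle = 66 degrees
sin(66) = 0.913545
R = 1054.9504 * 0.913545 / 9.81 = 98.241 m

98.241 m


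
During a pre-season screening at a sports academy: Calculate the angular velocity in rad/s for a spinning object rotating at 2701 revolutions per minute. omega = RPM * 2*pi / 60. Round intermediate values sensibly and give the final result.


omega = RPM * 2*pi / 60
= 2701 * 6.28318531 / 60
= 282.848 rad/s

282.848 rad/s


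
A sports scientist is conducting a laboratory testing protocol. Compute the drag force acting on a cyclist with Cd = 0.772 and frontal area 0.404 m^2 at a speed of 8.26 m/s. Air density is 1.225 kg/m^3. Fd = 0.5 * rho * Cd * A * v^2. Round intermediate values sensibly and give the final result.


Step 1: v^2 = 68.2276
Step 2: Fd = 0.5 * 1.225 * 0.772 * 0.404 * 68.2276
= 13.034 N

13.034 N


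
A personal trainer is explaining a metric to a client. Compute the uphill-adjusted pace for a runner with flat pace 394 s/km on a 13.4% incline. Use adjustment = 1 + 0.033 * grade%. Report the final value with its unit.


Adjustment factor = 1 + 0.033 * 13.4 = 1.4422
Grade-adjusted pace = 394 * 1.4422 = 568.23 s/km

568.23 s/km


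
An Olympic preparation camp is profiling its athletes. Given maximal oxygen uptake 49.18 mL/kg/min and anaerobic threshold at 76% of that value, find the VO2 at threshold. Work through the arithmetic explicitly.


Percentage as decimal = 0.76
VO2 at AT = 49.18 * 0.76 = 37.38 mL/kg/min

37.38 mL/kg/min


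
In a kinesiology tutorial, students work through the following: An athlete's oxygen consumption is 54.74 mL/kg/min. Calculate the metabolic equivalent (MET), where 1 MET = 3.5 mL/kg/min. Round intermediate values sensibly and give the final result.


MET = VO2 / 3.5
= 54.74 / 3.5
= 15.64 METs

15.64 METs


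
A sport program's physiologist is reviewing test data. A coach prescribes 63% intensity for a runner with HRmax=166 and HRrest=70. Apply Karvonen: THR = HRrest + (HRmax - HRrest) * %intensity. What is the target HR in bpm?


Heart rate reserve = 166 - 70 = 96
Intensity fraction = 63 / 100 = 0.63
THR = 70 + 96 * 0.63 = 130.48 bpm

130.48 bpm


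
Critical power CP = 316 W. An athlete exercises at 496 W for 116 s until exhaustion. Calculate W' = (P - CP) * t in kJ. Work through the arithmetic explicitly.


P - CP = 496 - 316 = 180 W
W' = 180 * 116 = 20880 J
= 20880 / 1000 = 20.88 kJ

20.88 kJ


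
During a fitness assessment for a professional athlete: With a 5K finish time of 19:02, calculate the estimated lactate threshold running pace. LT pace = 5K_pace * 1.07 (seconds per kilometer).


Race duration = 1142 s for 5 km
Average pace = 1142 / 5 = 228.4 s/km
LT pace = 228.4 * 1.07
= 244.39 s/km

244.39 s/km


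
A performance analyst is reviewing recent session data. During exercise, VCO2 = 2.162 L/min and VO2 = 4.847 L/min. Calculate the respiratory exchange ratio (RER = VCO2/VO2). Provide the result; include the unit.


RER = VCO2 / VO2
= 2.162 / 4.847
= 0.446

0.446


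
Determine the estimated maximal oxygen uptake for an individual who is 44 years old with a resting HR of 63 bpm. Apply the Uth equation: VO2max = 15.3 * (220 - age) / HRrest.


HRmax = 220 - 44 = 176
VO2max = 15.3 * (176 / 63)
= 15.3 * 2.7937
= 42.74 mL/kg/min

42.74 mL/kg/min


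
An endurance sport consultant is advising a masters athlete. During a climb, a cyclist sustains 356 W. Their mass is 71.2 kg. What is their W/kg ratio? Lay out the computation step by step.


Power-to-weight = 356 W / 71.2 kg
= 5.0 W/kg

5.0 W/kg


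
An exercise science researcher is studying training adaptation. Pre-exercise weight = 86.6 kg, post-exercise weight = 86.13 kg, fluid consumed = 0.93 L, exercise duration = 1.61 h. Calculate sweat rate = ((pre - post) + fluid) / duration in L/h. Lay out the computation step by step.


Weight loss = 86.6 - 86.13 = 0.47 kg (approx L)
Total sweat = 0.47 + 0.93 = 1.4 L
Sweat rate = 1.4 / 1.61 = 0.87 L/h

0.87 L/h


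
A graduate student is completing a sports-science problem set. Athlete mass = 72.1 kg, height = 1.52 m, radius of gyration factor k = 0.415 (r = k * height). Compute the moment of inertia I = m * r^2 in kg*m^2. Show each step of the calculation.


r = k * height = 0.415 * 1.52 = 0.6308 m
r^2 = 0.6308^2 = 0.397909
I = 72.1 * 0.397909 = 28.689 kg*m^2

28.689 kg*m^2


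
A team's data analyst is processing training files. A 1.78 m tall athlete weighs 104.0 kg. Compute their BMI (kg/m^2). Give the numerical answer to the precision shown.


height^2 = 3.1684 m^2
BMI = 104.0 / 3.1684 = 32.82 kg/m^2

32.82 kg/m^2


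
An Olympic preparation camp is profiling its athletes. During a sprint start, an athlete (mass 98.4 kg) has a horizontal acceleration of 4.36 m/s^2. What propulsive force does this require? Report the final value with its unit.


Propulsive force = mass * acceleration
= 98.4 kg * 4.36 m/s^2
= 429.02 N

429.02 N


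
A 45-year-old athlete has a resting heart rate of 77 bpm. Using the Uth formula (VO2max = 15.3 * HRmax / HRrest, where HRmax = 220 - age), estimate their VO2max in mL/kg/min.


HRmax = 220 - 45 = 175 bpm
Ratio = HRmax / HRrest = 175 / 77 = 2.2727
VO2max = 15.3 * 2.2727 = 34.77 mL/kg/min

34.77 mL/kg/min


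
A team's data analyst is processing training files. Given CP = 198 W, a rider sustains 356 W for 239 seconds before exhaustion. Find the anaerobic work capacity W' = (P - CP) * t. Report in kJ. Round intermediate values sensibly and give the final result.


Excess power = 356 - 198 = 158 W
Work above CP = 158 * 239 = 37762 J
W' = 37.762 kJ

37.762 kJ


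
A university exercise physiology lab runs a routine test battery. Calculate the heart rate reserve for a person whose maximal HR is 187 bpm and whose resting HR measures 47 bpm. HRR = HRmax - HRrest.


HRmax = 187 bpm
HRrest = 47 bpm
HRR = 187 - 47 = 140 bpm

140 bpm


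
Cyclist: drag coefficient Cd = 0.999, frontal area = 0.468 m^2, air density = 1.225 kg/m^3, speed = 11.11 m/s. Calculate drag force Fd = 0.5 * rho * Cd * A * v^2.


v^2 = 11.11^2 = 123.4321
Fd = 0.5 * 1.225 * 0.999 * 0.468 * 123.4321
= 35.346 N

35.346 N


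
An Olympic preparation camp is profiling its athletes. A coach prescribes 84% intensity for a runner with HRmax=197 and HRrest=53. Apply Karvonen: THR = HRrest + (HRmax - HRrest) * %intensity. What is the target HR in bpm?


Heart rate reserve = 197 - 53 = 144
Intensity fraction = 84 / 100 = 0.84
THR = 53 + 144 * 0.84 = 173.96 bpm

173.96 bpm


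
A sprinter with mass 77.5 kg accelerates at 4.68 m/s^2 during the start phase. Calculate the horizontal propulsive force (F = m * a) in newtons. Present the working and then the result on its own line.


F = m * a
= 77.5 * 4.68
= 362.7 N

362.7 N


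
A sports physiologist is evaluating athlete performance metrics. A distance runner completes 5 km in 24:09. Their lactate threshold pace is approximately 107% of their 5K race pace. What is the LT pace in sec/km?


Convert to seconds: 24 min 9 s = 1449 s
Pace per km = 1449 / 5 = 289.8 s/km
LT pace = 289.8 * 1.07 = 310.09 s/km

310.09 s/km


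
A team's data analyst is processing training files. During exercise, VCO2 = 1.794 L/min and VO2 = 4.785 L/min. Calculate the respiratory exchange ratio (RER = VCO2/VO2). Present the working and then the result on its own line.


RER = VCO2 / VO2
= 1.794 / 4.785
= 0.3749

0.3749


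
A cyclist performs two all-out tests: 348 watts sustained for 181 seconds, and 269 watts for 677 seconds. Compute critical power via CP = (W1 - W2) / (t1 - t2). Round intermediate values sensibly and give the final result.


W1 = P1 * t1 = 348 * 181 = 62988 J
W2 = P2 * t2 = 269 * 677 = 182113 J
CP = (62988 - 182113) / (181 - 677)
= 240.17 W

240.17 W


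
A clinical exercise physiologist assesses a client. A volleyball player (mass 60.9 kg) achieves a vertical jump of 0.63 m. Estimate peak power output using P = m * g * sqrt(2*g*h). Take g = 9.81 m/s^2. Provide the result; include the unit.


2 * g * h = 2 * 9.81 * 0.63 = 12.3606
sqrt(12.3606) = 3.515764 m/s
P = 60.9 * 9.81 * 3.515764 = 2100.42 W

2100.42 W


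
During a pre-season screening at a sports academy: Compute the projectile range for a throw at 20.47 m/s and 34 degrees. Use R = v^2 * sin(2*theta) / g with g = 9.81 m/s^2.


Two times the angle = 68 degrees
sin(68) = 0.927184
R = 419.0209 * 0.927184 / 9.81 = 39.603 m

39.603 m


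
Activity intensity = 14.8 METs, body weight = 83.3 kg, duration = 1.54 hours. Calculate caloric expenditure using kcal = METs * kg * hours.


kcal = 14.8 * 83.3 * 1.54
= 1232.84 * 1.54
= 1898.57 kcal

1898.57 kcal


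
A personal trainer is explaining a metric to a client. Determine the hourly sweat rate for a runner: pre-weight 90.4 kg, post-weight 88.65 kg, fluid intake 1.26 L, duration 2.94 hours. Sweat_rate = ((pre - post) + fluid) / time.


Mass lost = 90.4 - 88.65 = 1.75 kg
Add fluid consumed: 1.75 + 1.26 = 3.01 L total sweat
Sweat rate = 3.01 / 2.94 = 1.024 L/h

1.024 L/h
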